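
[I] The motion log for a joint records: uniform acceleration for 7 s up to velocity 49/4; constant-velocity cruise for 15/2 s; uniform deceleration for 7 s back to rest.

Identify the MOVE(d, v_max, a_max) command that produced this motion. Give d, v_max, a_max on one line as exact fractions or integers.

a_max = (49/4)/7 = 7/4
d_a = ½·49/4·7 = 343/8; d_c = 49/4·15/2 = 735/8
d = 2·343/8 + 735/8 = 1421/8
t_c = 15/2 > 0 → v_max = v_peak = 49/4

d=1421/8 v_max=49/4 a_max=7/4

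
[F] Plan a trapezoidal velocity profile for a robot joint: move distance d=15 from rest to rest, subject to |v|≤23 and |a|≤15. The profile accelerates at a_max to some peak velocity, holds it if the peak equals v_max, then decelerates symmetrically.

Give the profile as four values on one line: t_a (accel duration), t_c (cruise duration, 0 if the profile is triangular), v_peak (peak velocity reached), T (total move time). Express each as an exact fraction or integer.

t_a=1 t_c=0 v_peak=15 T=2

v_max²/a_max = 23²/15 = 529/15
15 < 529/15 → triangular
v_peak = √(15·15) = √225 = 15
t_a = 15/15 = 1; t_c = 0
T = 2·1 = 2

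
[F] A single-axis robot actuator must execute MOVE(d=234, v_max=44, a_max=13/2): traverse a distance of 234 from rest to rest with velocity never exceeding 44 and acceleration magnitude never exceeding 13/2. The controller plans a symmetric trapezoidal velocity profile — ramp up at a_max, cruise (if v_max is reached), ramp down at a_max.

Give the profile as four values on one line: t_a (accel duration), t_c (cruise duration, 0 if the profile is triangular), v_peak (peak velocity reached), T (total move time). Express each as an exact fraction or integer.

v_max²/a_max = 44²/(13/2) = 3872/13
234 < 3872/13 → triangular
v_peak = √(234·13/2) = √1521 = 39
t_a = 39/(13/2) = 6; t_c = 0
T = 2·6 = 12

t_a=6 t_c=0 v_peak=39 T=12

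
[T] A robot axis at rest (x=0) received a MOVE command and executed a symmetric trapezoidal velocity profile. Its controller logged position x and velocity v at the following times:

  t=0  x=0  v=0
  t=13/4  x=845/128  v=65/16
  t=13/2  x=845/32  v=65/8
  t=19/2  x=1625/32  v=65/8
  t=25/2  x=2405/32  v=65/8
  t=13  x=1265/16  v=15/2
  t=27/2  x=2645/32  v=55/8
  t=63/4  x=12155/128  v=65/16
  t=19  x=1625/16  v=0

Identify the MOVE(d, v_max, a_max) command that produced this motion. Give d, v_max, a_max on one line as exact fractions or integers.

d=1625/16 v_max=65/8 a_max=5/4

final state: t=19, x=1625/16, v=0 → d = 1625/16
a_max = (65/16−0)/(13/4−0) = 5/4
max v = 65/8 over t∈[13/2,25/2] → v_max = 65/8
check: 65/8·(13/2+6) = 1625/16 ✓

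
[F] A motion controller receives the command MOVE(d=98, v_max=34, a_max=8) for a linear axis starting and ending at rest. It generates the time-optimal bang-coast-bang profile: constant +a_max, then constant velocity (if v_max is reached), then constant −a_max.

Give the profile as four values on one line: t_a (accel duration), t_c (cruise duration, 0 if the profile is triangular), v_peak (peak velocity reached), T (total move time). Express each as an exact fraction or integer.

t_a=7/2 t_c=0 v_peak=28 T=7

(v_max)²/a_max = 34²/8 = 289/2
98 < 289/2 → triangular
v_peak = √(98·8) = √784 = 28
t_a = 28/8 = 7/2; t_c = 0
T = 2·7/2 = 7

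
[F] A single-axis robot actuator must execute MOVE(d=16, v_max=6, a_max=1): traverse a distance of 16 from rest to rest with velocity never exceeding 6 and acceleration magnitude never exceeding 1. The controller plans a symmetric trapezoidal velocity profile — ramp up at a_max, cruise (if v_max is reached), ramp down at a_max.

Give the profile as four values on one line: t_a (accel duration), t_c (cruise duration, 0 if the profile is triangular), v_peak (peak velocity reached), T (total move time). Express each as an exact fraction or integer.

vₘ²/aₘ = 6²/1 = 36
16 < 36 → triangular
v_peak = √(16·1) = √16 = 4
t_a = 4/1 = 4; t_c = 0
T = 2·4 = 8

t_a=4 t_c=0 v_peak=4 T=8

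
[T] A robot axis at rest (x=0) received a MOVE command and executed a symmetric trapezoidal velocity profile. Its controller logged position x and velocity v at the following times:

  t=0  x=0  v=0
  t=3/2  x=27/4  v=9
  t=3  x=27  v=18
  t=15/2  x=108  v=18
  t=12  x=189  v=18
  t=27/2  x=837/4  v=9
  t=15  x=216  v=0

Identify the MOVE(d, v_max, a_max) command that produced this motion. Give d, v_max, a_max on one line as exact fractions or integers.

final state: t=15, x=216, v=0 → d = 216
a_max = (9−0)/(3/2−0) = 6
max v = 18 over t∈[3,12] → v_max = 18
check: 18·(3+9) = 216 ✓

d=216 v_max=18 a_max=6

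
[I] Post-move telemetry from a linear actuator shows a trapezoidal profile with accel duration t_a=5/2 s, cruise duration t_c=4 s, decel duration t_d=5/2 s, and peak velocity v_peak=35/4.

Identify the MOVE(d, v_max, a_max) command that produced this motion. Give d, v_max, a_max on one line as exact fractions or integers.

a_max = (35/4)/(5/2) = 7/2
d_a = ½·35/4·5/2 = 175/16; d_c = 35/4·4 = 35
d = 2·175/16 + 35 = 455/8
t_c = 4 > 0 ⇒ limit active, v_max = 35/4

d=455/8 v_max=35/4 a_max=7/2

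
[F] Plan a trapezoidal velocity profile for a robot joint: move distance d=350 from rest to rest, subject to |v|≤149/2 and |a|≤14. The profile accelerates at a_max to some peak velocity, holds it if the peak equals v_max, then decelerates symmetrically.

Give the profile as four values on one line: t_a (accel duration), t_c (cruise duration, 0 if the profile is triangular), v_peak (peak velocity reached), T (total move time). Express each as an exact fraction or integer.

t_a=5 t_c=0 v_peak=70 T=10

(v_max)²/a_max = (149/2)²/14 = 22201/56
350 < 22201/56 ⇒ no cruise
v_peak = √(350·14) = √4900 = 70
t_a = 70/14 = 5; t_c = 0
T = 2·5 = 10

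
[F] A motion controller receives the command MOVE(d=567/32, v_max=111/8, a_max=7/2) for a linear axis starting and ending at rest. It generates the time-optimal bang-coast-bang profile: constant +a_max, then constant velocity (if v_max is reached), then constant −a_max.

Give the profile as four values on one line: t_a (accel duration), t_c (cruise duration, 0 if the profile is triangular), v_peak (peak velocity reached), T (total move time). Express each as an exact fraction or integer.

vₘ²/aₘ = (111/8)²/(7/2) = 12321/224
567/32 < 12321/224 → triangular
v_peak = √(567/32·7/2) = √(3969/64) = 63/8
t_a = (63/8)/(7/2) = 9/4; t_c = 0
T = 2·9/4 = 9/2

t_a=9/4 t_c=0 v_peak=63/8 T=9/2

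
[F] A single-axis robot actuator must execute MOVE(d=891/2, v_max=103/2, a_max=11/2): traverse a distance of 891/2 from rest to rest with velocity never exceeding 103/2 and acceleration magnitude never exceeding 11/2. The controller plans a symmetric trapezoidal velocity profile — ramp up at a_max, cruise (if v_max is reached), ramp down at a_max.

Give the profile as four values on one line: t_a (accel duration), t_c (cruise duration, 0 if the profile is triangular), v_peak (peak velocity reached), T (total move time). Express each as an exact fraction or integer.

(v_max)²/a_max = (103/2)²/(11/2) = 10609/22
891/2 < 10609/22 so t_c = 0
v_peak = √(891/2·11/2) = √(9801/4) = 99/2
t_a = (99/2)/(11/2) = 9; t_c = 0
T = 2·9 = 18

t_a=9 t_c=0 v_peak=99/2 T=18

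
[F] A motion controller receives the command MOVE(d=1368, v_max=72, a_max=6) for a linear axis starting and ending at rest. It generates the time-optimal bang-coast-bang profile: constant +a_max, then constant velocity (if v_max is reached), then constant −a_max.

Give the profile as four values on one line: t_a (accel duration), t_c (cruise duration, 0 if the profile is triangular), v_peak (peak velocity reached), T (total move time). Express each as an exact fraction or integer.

v_max²/a_max = 72²/6 = 864
1368 ≥ 864 so v_max reached
t_a = 72/6 = 12; v_peak = 72
d_cruise = 1368 − 864 = 504; t_c = 504/72 = 7
T = 2·12 + 7 = 31

t_a=12 t_c=7 v_peak=72 T=31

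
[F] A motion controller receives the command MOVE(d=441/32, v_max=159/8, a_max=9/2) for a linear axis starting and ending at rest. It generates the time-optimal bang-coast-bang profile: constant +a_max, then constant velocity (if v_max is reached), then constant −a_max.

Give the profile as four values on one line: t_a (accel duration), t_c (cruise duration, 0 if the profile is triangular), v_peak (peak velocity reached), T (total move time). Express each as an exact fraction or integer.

t_a=7/4 t_c=0 v_peak=63/8 T=7/2

vₘ²/aₘ = (159/8)²/(9/2) = 2809/32
441/32 < 2809/32 so t_c = 0
v_peak = √(441/32·9/2) = √(3969/64) = 63/8
t_a = (63/8)/(9/2) = 7/4; t_c = 0
T = 2·7/4 = 7/2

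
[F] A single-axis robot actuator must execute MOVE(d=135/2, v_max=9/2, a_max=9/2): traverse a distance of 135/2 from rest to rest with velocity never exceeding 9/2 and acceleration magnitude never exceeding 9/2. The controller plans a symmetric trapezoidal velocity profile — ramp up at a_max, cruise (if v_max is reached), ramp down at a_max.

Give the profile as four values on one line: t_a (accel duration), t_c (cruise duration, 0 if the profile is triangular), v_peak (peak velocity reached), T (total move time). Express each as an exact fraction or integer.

v_max²/a_max = (9/2)²/(9/2) = 9/2
135/2 ≥ 9/2 ⇒ cruise phase
t_a = (9/2)/(9/2) = 1; v_peak = 9/2
d_cruise = 135/2 − 9/2 = 63; t_c = 63/(9/2) = 14
T = 2·1 + 14 = 16

t_a=1 t_c=14 v_peak=9/2 T=16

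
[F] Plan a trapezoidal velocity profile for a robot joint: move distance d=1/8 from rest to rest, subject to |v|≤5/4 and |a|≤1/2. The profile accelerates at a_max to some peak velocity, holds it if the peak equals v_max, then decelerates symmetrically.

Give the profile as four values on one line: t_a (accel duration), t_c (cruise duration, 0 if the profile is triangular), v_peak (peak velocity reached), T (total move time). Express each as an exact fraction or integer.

vₘ²/aₘ = (5/4)²/(1/2) = 25/8
1/8 < 25/8 → triangular
v_peak = √(1/8·1/2) = √(1/16) = 1/4
t_a = (1/4)/(1/2) = 1/2; t_c = 0
T = 2·1/2 = 1

t_a=1/2 t_c=0 v_peak=1/4 T=1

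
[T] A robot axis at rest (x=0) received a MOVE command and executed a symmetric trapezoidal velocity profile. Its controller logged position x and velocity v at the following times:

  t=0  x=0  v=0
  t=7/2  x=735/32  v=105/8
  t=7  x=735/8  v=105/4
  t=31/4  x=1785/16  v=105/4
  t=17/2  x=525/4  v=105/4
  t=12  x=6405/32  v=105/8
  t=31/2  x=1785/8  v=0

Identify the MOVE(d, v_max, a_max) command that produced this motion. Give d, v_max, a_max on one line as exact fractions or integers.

d=1785/8 v_max=105/4 a_max=15/4

final state: t=31/2, x=1785/8, v=0 → d = 1785/8
a_max = (105/8−0)/(7/2−0) = 15/4
max v = 105/4 over t∈[7,17/2] → v_max = 105/4
check: 105/4·(7+3/2) = 1785/8 ✓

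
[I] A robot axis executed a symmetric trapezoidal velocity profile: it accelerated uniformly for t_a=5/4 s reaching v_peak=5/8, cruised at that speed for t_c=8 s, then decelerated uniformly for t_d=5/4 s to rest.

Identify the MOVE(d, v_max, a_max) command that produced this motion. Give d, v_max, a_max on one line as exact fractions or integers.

a_max = (5/8)/(5/4) = 1/2
d_a = ½·5/8·5/4 = 25/64; d_c = 5/8·8 = 5
d = 2·25/64 + 5 = 185/32
t_c = 8 > 0 ⇒ limit active, v_max = 5/8

d=185/32 v_max=5/8 a_max=1/2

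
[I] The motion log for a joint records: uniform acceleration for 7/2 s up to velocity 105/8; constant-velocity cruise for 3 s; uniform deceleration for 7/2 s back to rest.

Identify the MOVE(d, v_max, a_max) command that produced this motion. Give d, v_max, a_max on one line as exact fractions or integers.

a_max = (105/8)/(7/2) = 15/4
d_a = ½·105/8·7/2 = 735/32; d_c = 105/8·3 = 315/8
d = 2·735/32 + 315/8 = 1365/16
t_c = 3 > 0 so v_max = 105/8

d=1365/16 v_max=105/8 a_max=15/4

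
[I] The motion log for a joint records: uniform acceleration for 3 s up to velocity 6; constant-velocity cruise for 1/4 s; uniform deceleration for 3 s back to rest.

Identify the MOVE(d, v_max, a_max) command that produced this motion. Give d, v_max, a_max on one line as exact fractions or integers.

d=39/2 v_max=6 a_max=2

a_max = 6/3 = 2
d_a = ½·6·3 = 9; d_c = 6·1/4 = 3/2
d = 2·9 + 3/2 = 39/2
t_c = 1/4 > 0 so v_max = 6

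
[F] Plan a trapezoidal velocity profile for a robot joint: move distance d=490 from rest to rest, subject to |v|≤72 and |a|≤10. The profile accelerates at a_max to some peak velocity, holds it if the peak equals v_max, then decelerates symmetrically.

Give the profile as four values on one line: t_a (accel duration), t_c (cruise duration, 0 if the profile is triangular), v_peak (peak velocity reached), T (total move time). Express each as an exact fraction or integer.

t_a=7 t_c=0 v_peak=70 T=14

v_max²/a_max = 72²/10 = 2592/5
490 < 2592/5 → triangular
v_peak = √(490·10) = √4900 = 70
t_a = 70/10 = 7; t_c = 0
T = 2·7 = 14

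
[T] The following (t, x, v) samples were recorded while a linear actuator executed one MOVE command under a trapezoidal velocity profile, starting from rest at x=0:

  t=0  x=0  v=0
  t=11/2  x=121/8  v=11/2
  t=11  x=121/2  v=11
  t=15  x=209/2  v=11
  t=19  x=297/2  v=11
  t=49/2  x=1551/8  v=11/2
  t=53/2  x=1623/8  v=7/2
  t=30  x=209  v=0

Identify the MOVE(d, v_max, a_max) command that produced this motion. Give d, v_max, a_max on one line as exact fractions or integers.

final state: t=30, x=209, v=0 → d = 209
a_max = (11/2−0)/(11/2−0) = 1
max v = 11 over t∈[11,19] → v_max = 11
check: 11·(11+8) = 209 ✓

d=209 v_max=11 a_max=1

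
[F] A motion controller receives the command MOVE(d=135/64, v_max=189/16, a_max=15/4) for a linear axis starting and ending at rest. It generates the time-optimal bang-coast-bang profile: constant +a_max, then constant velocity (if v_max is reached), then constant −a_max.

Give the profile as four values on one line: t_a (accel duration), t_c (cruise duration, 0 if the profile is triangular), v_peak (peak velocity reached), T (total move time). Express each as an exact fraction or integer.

vₘ²/aₘ = (189/16)²/(15/4) = 11907/320
135/64 < 11907/320 so t_c = 0
v_peak = √(135/64·15/4) = √(2025/256) = 45/16
t_a = (45/16)/(15/4) = 3/4; t_c = 0
T = 2·3/4 = 3/2

t_a=3/4 t_c=0 v_peak=45/16 T=3/2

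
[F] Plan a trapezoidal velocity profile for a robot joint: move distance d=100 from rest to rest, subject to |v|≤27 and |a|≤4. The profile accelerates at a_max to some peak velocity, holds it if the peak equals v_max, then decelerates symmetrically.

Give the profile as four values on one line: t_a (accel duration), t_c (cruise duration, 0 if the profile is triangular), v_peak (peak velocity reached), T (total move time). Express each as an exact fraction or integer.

(v_max)²/a_max = 27²/4 = 729/4
100 < 729/4 → triangular
v_peak = √(100·4) = √400 = 20
t_a = 20/4 = 5; t_c = 0
T = 2·5 = 10

t_a=5 t_c=0 v_peak=20 T=10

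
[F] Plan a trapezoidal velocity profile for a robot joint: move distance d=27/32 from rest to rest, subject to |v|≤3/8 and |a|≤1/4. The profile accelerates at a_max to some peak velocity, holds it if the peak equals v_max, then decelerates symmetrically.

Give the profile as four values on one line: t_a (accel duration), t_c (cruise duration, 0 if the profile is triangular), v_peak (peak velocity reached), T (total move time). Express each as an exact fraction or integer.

vₘ²/aₘ = (3/8)²/(1/4) = 9/16
27/32 ≥ 9/16 → trapezoidal
t_a = (3/8)/(1/4) = 3/2; v_peak = 3/8
d_cruise = 27/32 − 9/16 = 9/32; t_c = (9/32)/(3/8) = 3/4
T = 2·3/2 + 3/4 = 15/4

t_a=3/2 t_c=3/4 v_peak=3/8 T=15/4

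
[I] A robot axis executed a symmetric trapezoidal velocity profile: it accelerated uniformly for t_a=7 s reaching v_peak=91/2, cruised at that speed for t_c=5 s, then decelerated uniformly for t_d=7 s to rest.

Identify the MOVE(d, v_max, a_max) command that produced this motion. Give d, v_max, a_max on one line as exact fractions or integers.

a_max = (91/2)/7 = 13/2
d_a = ½·91/2·7 = 637/4; d_c = 91/2·5 = 455/2
d = 2·637/4 + 455/2 = 546
t_c = 5 > 0 → v_max = v_peak = 91/2

d=546 v_max=91/2 a_max=13/2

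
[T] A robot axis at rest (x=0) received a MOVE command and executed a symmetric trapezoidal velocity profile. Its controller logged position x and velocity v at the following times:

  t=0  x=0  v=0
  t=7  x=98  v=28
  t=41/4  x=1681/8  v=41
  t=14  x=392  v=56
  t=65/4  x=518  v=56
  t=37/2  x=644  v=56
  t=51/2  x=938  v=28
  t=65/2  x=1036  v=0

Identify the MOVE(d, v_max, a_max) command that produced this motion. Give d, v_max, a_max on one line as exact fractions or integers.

d=1036 v_max=56 a_max=4

final state: t=65/2, x=1036, v=0 → d = 1036
a_max = (28−0)/(7−0) = 4
max v = 56 over t∈[14,37/2] → v_max = 56
check: 56·(14+9/2) = 1036 ✓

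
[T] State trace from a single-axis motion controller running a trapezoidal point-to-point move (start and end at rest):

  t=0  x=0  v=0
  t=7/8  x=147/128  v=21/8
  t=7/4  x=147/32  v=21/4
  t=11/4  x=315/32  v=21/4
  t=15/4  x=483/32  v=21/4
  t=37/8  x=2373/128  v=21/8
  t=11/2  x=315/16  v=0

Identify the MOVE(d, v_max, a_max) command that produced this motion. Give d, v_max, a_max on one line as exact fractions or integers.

final state: t=11/2, x=315/16, v=0 → d = 315/16
a_max = (21/8−0)/(7/8−0) = 3
max v = 21/4 over t∈[7/4,15/4] → v_max = 21/4
check: 21/4·(7/4+2) = 315/16 ✓

d=315/16 v_max=21/4 a_max=3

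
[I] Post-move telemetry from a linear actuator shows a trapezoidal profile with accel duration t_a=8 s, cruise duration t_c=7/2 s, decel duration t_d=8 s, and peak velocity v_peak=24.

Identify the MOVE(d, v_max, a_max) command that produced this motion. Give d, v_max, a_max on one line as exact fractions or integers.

a_max = 24/8 = 3
d_a = ½·24·8 = 96; d_c = 24·7/2 = 84
d = 2·96 + 84 = 276
t_c = 7/2 > 0 so v_max = 24

d=276 v_max=24 a_max=3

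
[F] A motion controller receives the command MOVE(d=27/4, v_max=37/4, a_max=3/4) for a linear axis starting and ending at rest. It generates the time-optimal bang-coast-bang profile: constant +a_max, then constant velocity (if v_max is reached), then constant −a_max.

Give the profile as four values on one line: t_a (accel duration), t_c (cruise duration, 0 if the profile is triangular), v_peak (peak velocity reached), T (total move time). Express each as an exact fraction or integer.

v_max²/a_max = (37/4)²/(3/4) = 1369/12
27/4 < 1369/12 → triangular
v_peak = √(27/4·3/4) = √(81/16) = 9/4
t_a = (9/4)/(3/4) = 3; t_c = 0
T = 2·3 = 6

t_a=3 t_c=0 v_peak=9/4 T=6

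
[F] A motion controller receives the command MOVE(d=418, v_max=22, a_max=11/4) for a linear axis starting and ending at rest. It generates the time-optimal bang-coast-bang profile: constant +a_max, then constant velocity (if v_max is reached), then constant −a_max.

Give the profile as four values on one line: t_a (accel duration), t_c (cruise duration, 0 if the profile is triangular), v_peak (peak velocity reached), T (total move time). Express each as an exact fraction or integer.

t_a=8 t_c=11 v_peak=22 T=27

(v_max)²/a_max = 22²/(11/4) = 176
418 ≥ 176 → trapezoidal
t_a = 22/(11/4) = 8; v_peak = 22
d_cruise = 418 − 176 = 242; t_c = 242/22 = 11
T = 2·8 + 11 = 27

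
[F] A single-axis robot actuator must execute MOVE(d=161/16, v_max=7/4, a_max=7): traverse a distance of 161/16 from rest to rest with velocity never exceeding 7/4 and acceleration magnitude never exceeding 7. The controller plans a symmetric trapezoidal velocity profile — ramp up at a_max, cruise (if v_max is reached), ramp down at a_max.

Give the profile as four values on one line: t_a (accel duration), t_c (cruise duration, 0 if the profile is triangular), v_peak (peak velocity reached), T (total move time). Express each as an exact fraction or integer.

v_max²/a_max = (7/4)²/7 = 7/16
161/16 ≥ 7/16 so v_max reached
t_a = (7/4)/7 = 1/4; v_peak = 7/4
d_cruise = 161/16 − 7/16 = 77/8; t_c = (77/8)/(7/4) = 11/2
T = 2·1/4 + 11/2 = 6

t_a=1/4 t_c=11/2 v_peak=7/4 T=6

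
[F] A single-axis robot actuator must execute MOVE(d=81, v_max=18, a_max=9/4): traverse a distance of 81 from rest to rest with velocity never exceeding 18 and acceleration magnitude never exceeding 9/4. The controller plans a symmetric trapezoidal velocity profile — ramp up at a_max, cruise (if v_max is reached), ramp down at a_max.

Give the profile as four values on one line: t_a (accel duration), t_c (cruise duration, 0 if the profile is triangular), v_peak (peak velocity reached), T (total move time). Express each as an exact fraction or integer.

vₘ²/aₘ = 18²/(9/4) = 144
81 < 144 ⇒ no cruise
v_peak = √(81·9/4) = √(729/4) = 27/2
t_a = (27/2)/(9/4) = 6; t_c = 0
T = 2·6 = 12

t_a=6 t_c=0 v_peak=27/2 T=12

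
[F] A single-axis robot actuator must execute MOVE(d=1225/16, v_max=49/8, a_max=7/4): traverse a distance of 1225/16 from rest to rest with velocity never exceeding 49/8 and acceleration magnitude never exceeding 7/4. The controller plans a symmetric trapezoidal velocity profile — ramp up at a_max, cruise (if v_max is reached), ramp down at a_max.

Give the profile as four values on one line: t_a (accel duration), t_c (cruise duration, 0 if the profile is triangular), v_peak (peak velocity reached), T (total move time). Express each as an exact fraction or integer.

vₘ²/aₘ = (49/8)²/(7/4) = 343/16
1225/16 ≥ 343/16 so v_max reached
t_a = (49/8)/(7/4) = 7/2; v_peak = 49/8
d_cruise = 1225/16 − 343/16 = 441/8; t_c = (441/8)/(49/8) = 9
T = 2·7/2 + 9 = 16

t_a=7/2 t_c=9 v_peak=49/8 T=16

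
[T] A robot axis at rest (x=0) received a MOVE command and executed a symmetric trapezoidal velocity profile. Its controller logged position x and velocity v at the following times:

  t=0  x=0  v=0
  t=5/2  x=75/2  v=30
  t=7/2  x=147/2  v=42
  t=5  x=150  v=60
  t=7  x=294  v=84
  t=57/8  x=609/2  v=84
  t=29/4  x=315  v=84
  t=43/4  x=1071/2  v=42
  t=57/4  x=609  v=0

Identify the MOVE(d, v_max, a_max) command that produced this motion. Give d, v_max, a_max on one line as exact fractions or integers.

d=609 v_max=84 a_max=12

final state: t=57/4, x=609, v=0 → d = 609
a_max = (30−0)/(5/2−0) = 12
max v = 84 over t∈[7,29/4] → v_max = 84
check: 84·(7+1/4) = 609 ✓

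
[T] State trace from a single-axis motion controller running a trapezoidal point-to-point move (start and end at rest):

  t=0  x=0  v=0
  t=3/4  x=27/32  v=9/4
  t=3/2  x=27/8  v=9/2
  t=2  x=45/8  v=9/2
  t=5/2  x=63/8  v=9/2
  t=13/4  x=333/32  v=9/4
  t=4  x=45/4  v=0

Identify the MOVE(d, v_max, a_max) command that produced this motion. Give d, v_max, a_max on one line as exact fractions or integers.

d=45/4 v_max=9/2 a_max=3

final state: t=4, x=45/4, v=0 → d = 45/4
a_max = (9/4−0)/(3/4−0) = 3
max v = 9/2 over t∈[3/2,5/2] → v_max = 9/2
check: 9/2·(3/2+1) = 45/4 ✓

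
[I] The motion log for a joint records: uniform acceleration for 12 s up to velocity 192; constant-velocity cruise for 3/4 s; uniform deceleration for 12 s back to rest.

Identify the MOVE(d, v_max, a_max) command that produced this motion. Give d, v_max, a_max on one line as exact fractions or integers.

a_max = 192/12 = 16
d_a = ½·192·12 = 1152; d_c = 192·3/4 = 144
d = 2·1152 + 144 = 2448
t_c = 3/4 > 0 ⇒ limit active, v_max = 192

d=2448 v_max=192 a_max=16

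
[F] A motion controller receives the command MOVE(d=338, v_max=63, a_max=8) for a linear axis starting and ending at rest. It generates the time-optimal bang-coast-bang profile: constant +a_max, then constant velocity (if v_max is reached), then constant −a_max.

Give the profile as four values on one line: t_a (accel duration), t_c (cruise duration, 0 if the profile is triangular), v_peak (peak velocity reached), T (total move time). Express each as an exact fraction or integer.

t_a=13/2 t_c=0 v_peak=52 T=13

v_max²/a_max = 63²/8 = 3969/8
338 < 3969/8 so t_c = 0
v_peak = √(338·8) = √2704 = 52
t_a = 52/8 = 13/2; t_c = 0
T = 2·13/2 = 13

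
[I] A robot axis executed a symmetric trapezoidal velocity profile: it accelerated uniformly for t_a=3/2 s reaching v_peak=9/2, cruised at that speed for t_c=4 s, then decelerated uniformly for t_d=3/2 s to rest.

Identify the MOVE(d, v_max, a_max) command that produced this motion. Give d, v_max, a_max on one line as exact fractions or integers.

a_max = (9/2)/(3/2) = 3
d_a = ½·9/2·3/2 = 27/8; d_c = 9/2·4 = 18
d = 2·27/8 + 18 = 99/4
t_c = 4 > 0 ⇒ limit active, v_max = 9/2

d=99/4 v_max=9/2 a_max=3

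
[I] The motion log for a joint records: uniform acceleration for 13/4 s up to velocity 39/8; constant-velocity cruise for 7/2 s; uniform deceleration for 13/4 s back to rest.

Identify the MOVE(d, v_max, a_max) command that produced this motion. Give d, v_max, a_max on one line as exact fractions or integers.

d=1053/32 v_max=39/8 a_max=3/2

a_max = (39/8)/(13/4) = 3/2
d_a = ½·39/8·13/4 = 507/64; d_c = 39/8·7/2 = 273/16
d = 2·507/64 + 273/16 = 1053/32
t_c = 7/2 > 0 ⇒ limit active, v_max = 39/8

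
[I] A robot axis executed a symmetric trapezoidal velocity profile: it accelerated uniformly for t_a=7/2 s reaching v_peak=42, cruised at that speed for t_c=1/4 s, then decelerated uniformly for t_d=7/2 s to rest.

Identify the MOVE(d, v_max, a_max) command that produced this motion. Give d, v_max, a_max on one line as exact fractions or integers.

d=315/2 v_max=42 a_max=12

a_max = 42/(7/2) = 12
d_a = ½·42·7/2 = 147/2; d_c = 42·1/4 = 21/2
d = 2·147/2 + 21/2 = 315/2
t_c = 1/4 > 0 so v_max = 42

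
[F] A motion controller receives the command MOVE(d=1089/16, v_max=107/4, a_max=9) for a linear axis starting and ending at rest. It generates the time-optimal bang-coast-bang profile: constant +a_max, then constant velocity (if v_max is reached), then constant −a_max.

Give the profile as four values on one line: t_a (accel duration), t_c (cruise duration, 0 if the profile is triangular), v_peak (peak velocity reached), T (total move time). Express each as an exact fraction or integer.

(v_max)²/a_max = (107/4)²/9 = 11449/144
1089/16 < 11449/144 ⇒ no cruise
v_peak = √(1089/16·9) = √(9801/16) = 99/4
t_a = (99/4)/9 = 11/4; t_c = 0
T = 2·11/4 = 11/2

t_a=11/4 t_c=0 v_peak=99/4 T=11/2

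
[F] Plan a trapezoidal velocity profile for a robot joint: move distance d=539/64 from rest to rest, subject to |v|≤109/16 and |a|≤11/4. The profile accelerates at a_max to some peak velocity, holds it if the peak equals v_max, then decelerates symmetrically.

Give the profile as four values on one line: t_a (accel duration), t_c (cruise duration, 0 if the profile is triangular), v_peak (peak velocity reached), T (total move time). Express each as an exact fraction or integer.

vₘ²/aₘ = (109/16)²/(11/4) = 11881/704
539/64 < 11881/704 so t_c = 0
v_peak = √(539/64·11/4) = √(5929/256) = 77/16
t_a = (77/16)/(11/4) = 7/4; t_c = 0
T = 2·7/4 = 7/2

t_a=7/4 t_c=0 v_peak=77/16 T=7/2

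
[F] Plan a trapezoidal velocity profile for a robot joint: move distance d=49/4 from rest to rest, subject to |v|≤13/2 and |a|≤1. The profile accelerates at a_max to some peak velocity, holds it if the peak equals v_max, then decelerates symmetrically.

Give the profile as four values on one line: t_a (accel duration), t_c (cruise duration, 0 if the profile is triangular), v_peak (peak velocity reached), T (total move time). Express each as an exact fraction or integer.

v_max²/a_max = (13/2)²/1 = 169/4
49/4 < 169/4 → triangular
v_peak = √(49/4·1) = √(49/4) = 7/2
t_a = (7/2)/1 = 7/2; t_c = 0
T = 2·7/2 = 7

t_a=7/2 t_c=0 v_peak=7/2 T=7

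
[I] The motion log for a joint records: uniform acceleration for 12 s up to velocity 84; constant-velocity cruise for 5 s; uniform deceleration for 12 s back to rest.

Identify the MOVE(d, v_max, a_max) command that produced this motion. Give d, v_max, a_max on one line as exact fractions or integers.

a_max = 84/12 = 7
d_a = ½·84·12 = 504; d_c = 84·5 = 420
d = 2·504 + 420 = 1428
t_c = 5 > 0 ⇒ limit active, v_max = 84

d=1428 v_max=84 a_max=7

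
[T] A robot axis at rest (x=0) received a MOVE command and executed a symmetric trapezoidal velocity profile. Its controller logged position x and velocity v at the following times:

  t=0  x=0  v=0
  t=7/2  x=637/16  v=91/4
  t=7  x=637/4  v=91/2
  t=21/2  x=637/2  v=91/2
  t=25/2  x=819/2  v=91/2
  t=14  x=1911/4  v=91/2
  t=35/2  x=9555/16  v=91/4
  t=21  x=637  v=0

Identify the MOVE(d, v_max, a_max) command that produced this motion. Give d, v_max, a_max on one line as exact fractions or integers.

d=637 v_max=91/2 a_max=13/2

final state: t=21, x=637, v=0 → d = 637
a_max = (91/4−0)/(7/2−0) = 13/2
max v = 91/2 over t∈[7,14] → v_max = 91/2
check: 91/2·(7+7) = 637 ✓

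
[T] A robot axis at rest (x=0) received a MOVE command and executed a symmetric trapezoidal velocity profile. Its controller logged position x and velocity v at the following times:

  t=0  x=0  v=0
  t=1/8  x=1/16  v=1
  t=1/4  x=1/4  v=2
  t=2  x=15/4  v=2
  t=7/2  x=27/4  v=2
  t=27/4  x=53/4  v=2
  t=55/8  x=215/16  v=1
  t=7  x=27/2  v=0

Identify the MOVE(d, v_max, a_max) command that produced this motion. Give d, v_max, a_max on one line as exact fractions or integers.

d=27/2 v_max=2 a_max=8

final state: t=7, x=27/2, v=0 → d = 27/2
a_max = (1−0)/(1/8−0) = 8
max v = 2 over t∈[1/4,27/4] → v_max = 2
check: 2·(1/4+13/2) = 27/2 ✓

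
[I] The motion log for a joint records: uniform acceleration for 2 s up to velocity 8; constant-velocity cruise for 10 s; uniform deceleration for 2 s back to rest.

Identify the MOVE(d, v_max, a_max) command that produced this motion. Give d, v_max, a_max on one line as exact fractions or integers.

a_max = 8/2 = 4
d_a = ½·8·2 = 8; d_c = 8·10 = 80
d = 2·8 + 80 = 96
t_c = 10 > 0 ⇒ limit active, v_max = 8

d=96 v_max=8 a_max=4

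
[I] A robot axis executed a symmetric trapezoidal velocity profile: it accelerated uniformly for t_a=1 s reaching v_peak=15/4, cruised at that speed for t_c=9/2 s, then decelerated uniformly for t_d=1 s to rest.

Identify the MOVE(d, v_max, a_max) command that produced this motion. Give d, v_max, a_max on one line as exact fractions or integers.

a_max = (15/4)/1 = 15/4
d_a = ½·15/4·1 = 15/8; d_c = 15/4·9/2 = 135/8
d = 2·15/8 + 135/8 = 165/8
t_c = 9/2 > 0 so v_max = 15/4

d=165/8 v_max=15/4 a_max=15/4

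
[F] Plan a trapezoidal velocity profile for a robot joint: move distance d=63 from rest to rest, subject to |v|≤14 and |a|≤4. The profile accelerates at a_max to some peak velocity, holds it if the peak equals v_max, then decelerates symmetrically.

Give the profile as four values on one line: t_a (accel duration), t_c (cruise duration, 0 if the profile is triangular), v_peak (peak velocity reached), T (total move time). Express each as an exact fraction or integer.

(v_max)²/a_max = 14²/4 = 49
63 ≥ 49 ⇒ cruise phase
t_a = 14/4 = 7/2; v_peak = 14
d_cruise = 63 − 49 = 14; t_c = 14/14 = 1
T = 2·7/2 + 1 = 8

t_a=7/2 t_c=1 v_peak=14 T=8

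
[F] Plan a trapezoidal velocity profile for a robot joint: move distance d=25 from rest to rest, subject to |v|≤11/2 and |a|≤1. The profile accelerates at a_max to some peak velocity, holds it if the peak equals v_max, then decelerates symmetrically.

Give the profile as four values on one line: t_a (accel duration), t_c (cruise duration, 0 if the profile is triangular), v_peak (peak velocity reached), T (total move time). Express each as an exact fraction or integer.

vₘ²/aₘ = (11/2)²/1 = 121/4
25 < 121/4 ⇒ no cruise
v_peak = √(25·1) = √25 = 5
t_a = 5/1 = 5; t_c = 0
T = 2·5 = 10

t_a=5 t_c=0 v_peak=5 T=10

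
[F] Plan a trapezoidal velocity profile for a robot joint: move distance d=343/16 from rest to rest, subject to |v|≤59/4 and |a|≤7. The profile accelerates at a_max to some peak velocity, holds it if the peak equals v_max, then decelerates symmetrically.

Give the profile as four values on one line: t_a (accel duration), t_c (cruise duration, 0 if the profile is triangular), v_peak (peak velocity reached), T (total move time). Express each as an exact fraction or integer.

t_a=7/4 t_c=0 v_peak=49/4 T=7/2

vₘ²/aₘ = (59/4)²/7 = 3481/112
343/16 < 3481/112 → triangular
v_peak = √(343/16·7) = √(2401/16) = 49/4
t_a = (49/4)/7 = 7/4; t_c = 0
T = 2·7/4 = 7/2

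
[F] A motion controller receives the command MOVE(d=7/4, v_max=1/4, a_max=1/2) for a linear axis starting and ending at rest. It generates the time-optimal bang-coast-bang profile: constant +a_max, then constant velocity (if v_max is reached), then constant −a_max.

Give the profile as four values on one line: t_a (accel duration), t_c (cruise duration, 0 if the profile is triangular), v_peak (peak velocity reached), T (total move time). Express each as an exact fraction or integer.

(v_max)²/a_max = (1/4)²/(1/2) = 1/8
7/4 ≥ 1/8 so v_max reached
t_a = (1/4)/(1/2) = 1/2; v_peak = 1/4
d_cruise = 7/4 − 1/8 = 13/8; t_c = (13/8)/(1/4) = 13/2
T = 2·1/2 + 13/2 = 15/2

t_a=1/2 t_c=13/2 v_peak=1/4 T=15/2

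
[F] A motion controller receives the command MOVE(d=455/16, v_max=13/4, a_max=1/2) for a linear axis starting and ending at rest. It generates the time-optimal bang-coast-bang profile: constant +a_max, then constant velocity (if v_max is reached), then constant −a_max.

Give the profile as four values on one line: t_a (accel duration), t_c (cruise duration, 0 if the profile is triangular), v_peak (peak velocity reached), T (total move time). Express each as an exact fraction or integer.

t_a=13/2 t_c=9/4 v_peak=13/4 T=61/4

vₘ²/aₘ = (13/4)²/(1/2) = 169/8
455/16 ≥ 169/8 → trapezoidal
t_a = (13/4)/(1/2) = 13/2; v_peak = 13/4
d_cruise = 455/16 − 169/8 = 117/16; t_c = (117/16)/(13/4) = 9/4
T = 2·13/2 + 9/4 = 61/4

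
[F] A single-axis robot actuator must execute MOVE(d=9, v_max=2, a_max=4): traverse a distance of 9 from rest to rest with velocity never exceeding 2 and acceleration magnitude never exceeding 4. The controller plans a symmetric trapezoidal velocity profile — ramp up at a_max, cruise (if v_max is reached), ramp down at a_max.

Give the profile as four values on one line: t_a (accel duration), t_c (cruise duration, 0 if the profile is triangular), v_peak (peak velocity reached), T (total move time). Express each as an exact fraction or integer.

t_a=1/2 t_c=4 v_peak=2 T=5

v_max²/a_max = 2²/4 = 1
9 ≥ 1 → trapezoidal
t_a = 2/4 = 1/2; v_peak = 2
d_cruise = 9 − 1 = 8; t_c = 8/2 = 4
T = 2·1/2 + 4 = 5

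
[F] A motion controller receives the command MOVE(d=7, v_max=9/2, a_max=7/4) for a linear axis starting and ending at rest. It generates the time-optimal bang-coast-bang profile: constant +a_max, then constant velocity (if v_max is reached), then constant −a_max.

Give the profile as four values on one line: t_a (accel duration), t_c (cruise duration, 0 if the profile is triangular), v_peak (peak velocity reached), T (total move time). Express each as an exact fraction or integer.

v_max²/a_max = (9/2)²/(7/4) = 81/7
7 < 81/7 → triangular
v_peak = √(7·7/4) = √(49/4) = 7/2
t_a = (7/2)/(7/4) = 2; t_c = 0
T = 2·2 = 4

t_a=2 t_c=0 v_peak=7/2 T=4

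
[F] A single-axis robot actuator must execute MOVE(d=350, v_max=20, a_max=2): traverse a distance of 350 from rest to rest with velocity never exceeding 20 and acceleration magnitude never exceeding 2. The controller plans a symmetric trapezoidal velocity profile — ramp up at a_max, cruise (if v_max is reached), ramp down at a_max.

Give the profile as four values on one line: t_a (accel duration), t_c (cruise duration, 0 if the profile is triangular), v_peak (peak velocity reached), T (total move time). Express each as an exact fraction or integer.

v_max²/a_max = 20²/2 = 200
350 ≥ 200 so v_max reached
t_a = 20/2 = 10; v_peak = 20
d_cruise = 350 − 200 = 150; t_c = 150/20 = 15/2
T = 2·10 + 15/2 = 55/2

t_a=10 t_c=15/2 v_peak=20 T=55/2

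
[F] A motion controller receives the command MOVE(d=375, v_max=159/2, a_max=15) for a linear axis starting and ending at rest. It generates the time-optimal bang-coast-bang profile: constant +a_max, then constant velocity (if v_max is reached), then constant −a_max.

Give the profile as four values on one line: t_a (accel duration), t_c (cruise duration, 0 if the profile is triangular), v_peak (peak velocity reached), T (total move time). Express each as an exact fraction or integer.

t_a=5 t_c=0 v_peak=75 T=10

v_max²/a_max = (159/2)²/15 = 8427/20
375 < 8427/20 → triangular
v_peak = √(375·15) = √5625 = 75
t_a = 75/15 = 5; t_c = 0
T = 2·5 = 10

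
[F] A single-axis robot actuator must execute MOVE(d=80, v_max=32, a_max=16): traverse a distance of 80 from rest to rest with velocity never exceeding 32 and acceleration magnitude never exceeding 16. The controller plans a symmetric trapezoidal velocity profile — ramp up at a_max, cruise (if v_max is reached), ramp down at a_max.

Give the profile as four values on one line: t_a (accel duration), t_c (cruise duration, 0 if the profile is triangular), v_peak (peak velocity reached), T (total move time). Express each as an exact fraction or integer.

t_a=2 t_c=1/2 v_peak=32 T=9/2

(v_max)²/a_max = 32²/16 = 64
80 ≥ 64 → trapezoidal
t_a = 32/16 = 2; v_peak = 32
d_cruise = 80 − 64 = 16; t_c = 16/32 = 1/2
T = 2·2 + 1/2 = 9/2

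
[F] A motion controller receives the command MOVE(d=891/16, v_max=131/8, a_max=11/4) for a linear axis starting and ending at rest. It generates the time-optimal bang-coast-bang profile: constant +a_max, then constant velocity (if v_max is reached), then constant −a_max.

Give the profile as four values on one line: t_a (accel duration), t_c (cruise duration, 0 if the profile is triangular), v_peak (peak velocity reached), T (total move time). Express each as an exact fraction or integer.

t_a=9/2 t_c=0 v_peak=99/8 T=9

vₘ²/aₘ = (131/8)²/(11/4) = 17161/176
891/16 < 17161/176 so t_c = 0
v_peak = √(891/16·11/4) = √(9801/64) = 99/8
t_a = (99/8)/(11/4) = 9/2; t_c = 0
T = 2·9/2 = 9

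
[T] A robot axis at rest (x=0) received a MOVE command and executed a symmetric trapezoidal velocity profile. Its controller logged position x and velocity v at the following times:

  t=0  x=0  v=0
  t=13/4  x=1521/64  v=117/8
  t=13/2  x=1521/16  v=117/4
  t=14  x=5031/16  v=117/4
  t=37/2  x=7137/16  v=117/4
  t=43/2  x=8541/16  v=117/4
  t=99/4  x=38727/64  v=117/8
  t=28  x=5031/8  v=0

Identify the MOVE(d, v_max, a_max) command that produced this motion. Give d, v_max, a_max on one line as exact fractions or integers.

d=5031/8 v_max=117/4 a_max=9/2

final state: t=28, x=5031/8, v=0 → d = 5031/8
a_max = (117/8−0)/(13/4−0) = 9/2
max v = 117/4 over t∈[13/2,43/2] → v_max = 117/4
check: 117/4·(13/2+15) = 5031/8 ✓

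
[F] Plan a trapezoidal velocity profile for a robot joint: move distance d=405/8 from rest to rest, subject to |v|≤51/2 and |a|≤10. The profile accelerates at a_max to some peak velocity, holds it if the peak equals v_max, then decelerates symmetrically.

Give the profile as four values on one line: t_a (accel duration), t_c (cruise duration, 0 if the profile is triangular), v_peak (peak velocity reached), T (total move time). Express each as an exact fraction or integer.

(v_max)²/a_max = (51/2)²/10 = 2601/40
405/8 < 2601/40 ⇒ no cruise
v_peak = √(405/8·10) = √(2025/4) = 45/2
t_a = (45/2)/10 = 9/4; t_c = 0
T = 2·9/4 = 9/2

t_a=9/4 t_c=0 v_peak=45/2 T=9/2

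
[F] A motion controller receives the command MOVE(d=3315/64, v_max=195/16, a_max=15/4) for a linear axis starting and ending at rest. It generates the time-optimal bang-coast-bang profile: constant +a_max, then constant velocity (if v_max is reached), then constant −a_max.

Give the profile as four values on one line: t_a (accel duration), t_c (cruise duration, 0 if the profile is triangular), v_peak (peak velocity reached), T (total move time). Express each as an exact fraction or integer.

t_a=13/4 t_c=1 v_peak=195/16 T=15/2

vₘ²/aₘ = (195/16)²/(15/4) = 2535/64
3315/64 ≥ 2535/64 → trapezoidal
t_a = (195/16)/(15/4) = 13/4; v_peak = 195/16
d_cruise = 3315/64 − 2535/64 = 195/16; t_c = (195/16)/(195/16) = 1
T = 2·13/4 + 1 = 15/2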